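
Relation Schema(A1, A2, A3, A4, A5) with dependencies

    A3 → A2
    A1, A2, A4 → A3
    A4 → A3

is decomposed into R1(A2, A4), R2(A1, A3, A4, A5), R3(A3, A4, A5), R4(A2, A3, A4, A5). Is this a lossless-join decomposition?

Chase test. Columns are A1, A2, A3, A4, A5; row i has aⱼ where attribute j ∈ Ri, else bᵢⱼ.
Initial tableau (one row per fragment):
  row 1: b11 a2 b13 a4 b15
  row 2: a1 b22 a3 a4 a5
  row 3: b31 b32 a3 a4 a5
  row 4: b41 a2 a3 a4 a5
Rows 2 and 3 agree on A3; apply A3→A2 and equate their A2 entries.
Rows 2 and 4 agree on A3; apply A3→A2 and equate their A2 entries.
Rows 1 and 2 agree on A4; apply A4→A3 and equate their A3 entries.
Row 2 is now all distinguished symbols — the join is lossless.

Yes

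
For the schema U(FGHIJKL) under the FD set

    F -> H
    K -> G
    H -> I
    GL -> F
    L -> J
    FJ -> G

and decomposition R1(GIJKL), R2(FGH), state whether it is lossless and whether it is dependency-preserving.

Lossless test: (G)⁺ = {G}, which is a superkey of neither fragment — lossy.
Dependency preservation: the restricted closure of {H} across the fragments never reaches {I}, so H → I cannot be enforced without a join — not preserved.

lossy and not dependency-preserving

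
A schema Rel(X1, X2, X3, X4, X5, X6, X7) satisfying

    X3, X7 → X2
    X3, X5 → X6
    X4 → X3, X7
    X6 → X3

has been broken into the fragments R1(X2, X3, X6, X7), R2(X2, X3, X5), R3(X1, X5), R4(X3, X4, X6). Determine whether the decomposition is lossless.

No

Chase test. Columns are X1, X2, X3, X4, X5, X6, X7; row i has aⱼ where attribute j ∈ Ri, else bᵢⱼ.
Initial tableau (one row per fragment):
  row 1: b11 a2 a3 b14 b15 a6 a7
  row 2: b21 a2 a3 b24 a5 b26 b27
  row 3: a1 b32 b33 b34 a5 b36 b37
  row 4: b41 b42 a3 a4 b45 a6 b47
No row becomes fully distinguished — the join is lossy.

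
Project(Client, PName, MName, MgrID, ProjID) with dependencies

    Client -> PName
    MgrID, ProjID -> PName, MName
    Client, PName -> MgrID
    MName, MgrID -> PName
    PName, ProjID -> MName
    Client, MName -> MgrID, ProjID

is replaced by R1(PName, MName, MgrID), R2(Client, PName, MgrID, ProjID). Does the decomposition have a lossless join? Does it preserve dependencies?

Lossless test: (PName, MgrID)⁺ = {PName, MgrID}, which is a superkey of neither fragment — lossy.
Dependency preservation: the restricted closure of {MgrID, ProjID} across the fragments never reaches {PName, MName}, so MgrID, ProjID → PName, MName cannot be enforced without a join — not preserved.

lossy and not dependency-preserving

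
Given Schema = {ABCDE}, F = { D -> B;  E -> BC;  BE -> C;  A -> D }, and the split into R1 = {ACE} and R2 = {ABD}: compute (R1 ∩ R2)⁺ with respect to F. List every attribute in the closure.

R1 ∩ R2 = {A}.
A → D applies, adding D
D → B applies, adding B
Closure: {ABD}.

ABD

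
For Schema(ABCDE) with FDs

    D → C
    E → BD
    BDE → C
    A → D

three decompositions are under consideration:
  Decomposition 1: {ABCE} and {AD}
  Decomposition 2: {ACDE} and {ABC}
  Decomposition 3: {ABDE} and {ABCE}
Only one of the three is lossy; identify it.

Decomposition 2

Decomposition 1: common = {A}, closure = {ACD} → lossless.
Decomposition 2: common = {AC}, closure = {ACD} → lossy.
Decomposition 3: common = {ABE}, closure = {ABCDE} → lossless.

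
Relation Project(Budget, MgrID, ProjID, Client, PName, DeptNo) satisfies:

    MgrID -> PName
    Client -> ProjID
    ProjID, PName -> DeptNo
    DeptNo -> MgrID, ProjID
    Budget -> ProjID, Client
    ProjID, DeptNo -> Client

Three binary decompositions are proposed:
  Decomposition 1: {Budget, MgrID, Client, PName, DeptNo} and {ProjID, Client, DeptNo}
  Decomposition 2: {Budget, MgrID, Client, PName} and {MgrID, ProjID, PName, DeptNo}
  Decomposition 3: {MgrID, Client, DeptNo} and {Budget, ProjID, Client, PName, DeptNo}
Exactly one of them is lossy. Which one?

Decomposition 1: common = {Client, DeptNo}, closure = {MgrID, ProjID, Client, PName, DeptNo} → lossless.
Decomposition 2: common = {MgrID, PName}, closure = {MgrID, PName} → lossy.
Decomposition 3: common = {Client, DeptNo}, closure = {MgrID, ProjID, Client, PName, DeptNo} → lossless.

Decomposition 2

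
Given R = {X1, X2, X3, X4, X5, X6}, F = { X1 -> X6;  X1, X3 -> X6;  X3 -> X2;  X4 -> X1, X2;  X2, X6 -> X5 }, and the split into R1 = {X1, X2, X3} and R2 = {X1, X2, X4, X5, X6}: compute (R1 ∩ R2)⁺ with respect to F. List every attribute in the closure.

X1, X2, X5, X6

R1 ∩ R2 = {X1, X2}.
X1 → X6 applies, adding X6
X2, X6 → X5 applies, adding X5
Closure: {X1, X2, X5, X6}.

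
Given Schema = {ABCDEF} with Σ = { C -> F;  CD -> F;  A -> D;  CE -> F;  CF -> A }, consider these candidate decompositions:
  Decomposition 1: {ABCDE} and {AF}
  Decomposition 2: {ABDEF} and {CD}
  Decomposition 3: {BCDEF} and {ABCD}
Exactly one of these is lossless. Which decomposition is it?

Decomposition 3

Decomposition 1: common = {A}, closure = {AD} → lossy.
Decomposition 2: common = {D}, closure = {D} → lossy.
Decomposition 3: common = {BCD}, closure = {ABCDF} → lossless.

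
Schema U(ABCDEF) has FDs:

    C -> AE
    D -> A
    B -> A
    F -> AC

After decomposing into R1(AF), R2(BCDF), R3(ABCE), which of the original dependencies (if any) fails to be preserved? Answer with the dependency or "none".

D -> A

Check D → A: no single fragment contains all of {AD}, and the restricted closure of {D} across the fragments never reaches {A}.
C → AE is preserved.
B → A is preserved.
F → AC is preserved.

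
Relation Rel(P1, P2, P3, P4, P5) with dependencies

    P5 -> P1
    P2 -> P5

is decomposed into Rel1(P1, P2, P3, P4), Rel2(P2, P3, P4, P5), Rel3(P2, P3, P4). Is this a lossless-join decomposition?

Chase test. Columns are P1, P2, P3, P4, P5; row i has aⱼ where attribute j ∈ Reli, else bᵢⱼ.
Initial tableau (one row per fragment):
  row 1: a1 a2 a3 a4 b15
  row 2: b21 a2 a3 a4 a5
  row 3: b31 a2 a3 a4 b35
Rows 1 and 2 agree on P2; apply P2→P5 and equate their P5 entries.
Rows 1 and 3 agree on P2; apply P2→P5 and equate their P5 entries.
Rows 1 and 2 agree on P5; apply P5→P1 and equate their P1 entries.
Rows 1 and 3 agree on P5; apply P5→P1 and equate their P1 entries.
Row 1 is now all distinguished symbols — the join is lossless.

Yes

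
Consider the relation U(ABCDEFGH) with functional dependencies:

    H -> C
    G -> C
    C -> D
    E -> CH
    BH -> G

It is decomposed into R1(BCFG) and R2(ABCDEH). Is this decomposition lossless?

No

Common attributes: R1 ∩ R2 = {BC}.
Closure of {BC}: C → D applies, adding D. So (BC)⁺ = {BCD}.
The closure contains neither all of R1 = {BCFG} nor all of R2 = {ABCDEH}, so the common attributes are not a superkey of either fragment. The join is lossy.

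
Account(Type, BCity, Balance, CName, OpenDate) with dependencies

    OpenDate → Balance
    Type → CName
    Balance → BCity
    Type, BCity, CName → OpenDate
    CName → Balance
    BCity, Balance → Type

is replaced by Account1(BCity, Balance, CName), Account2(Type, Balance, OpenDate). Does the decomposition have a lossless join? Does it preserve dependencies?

lossless and dependency-preserving

Lossless test: (Balance)⁺ = {Type, BCity, Balance, CName, OpenDate}, which contains all of one fragment — lossless.
Dependency preservation: Type → CName; Type, BCity, CName → OpenDate; BCity, Balance → Type are not contained in any single fragment, but the restricted closure of each left-hand side across the fragments still reaches the right-hand side; the remaining FDs each lie inside some fragment. All dependencies are preserved.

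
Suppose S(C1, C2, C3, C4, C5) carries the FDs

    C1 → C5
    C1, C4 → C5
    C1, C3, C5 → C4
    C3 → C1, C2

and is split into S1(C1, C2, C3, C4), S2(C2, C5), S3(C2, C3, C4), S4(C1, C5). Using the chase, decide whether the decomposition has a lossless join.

Yes

Chase test. Columns are C1, C2, C3, C4, C5; row i has aⱼ where attribute j ∈ Si, else bᵢⱼ.
Initial tableau (one row per fragment):
  row 1: a1 a2 a3 a4 b15
  row 2: b21 a2 b23 b24 a5
  row 3: b31 a2 a3 a4 b35
  row 4: a1 b42 b43 b44 a5
Rows 1 and 4 agree on C1; apply C1→C5 and equate their C5 entries.
Rows 1 and 3 agree on C3; apply C3→C1, C2 and equate their C1, C2 entries.
Rows 1 and 3 agree on C1; apply C1→C5 and equate their C5 entries.
Row 1 is now all distinguished symbols — the join is lossless.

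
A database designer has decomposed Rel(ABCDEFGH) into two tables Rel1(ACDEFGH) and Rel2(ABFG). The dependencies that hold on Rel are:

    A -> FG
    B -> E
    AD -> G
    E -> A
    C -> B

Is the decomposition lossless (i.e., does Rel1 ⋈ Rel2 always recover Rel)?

No

Common attributes: Rel1 ∩ Rel2 = {AFG}.
No dependency enlarges {AFG}, so (AFG)⁺ = {AFG}.
The closure contains neither all of Rel1 = {ACDEFGH} nor all of Rel2 = {ABFG}, so the common attributes are not a superkey of either fragment. The join is lossy.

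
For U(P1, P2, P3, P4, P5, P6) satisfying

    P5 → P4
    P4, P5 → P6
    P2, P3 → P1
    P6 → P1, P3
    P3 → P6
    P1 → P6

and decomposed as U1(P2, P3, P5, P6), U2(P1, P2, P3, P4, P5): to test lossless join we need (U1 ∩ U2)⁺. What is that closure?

P1, P2, P3, P4, P5, P6

U1 ∩ U2 = {P2, P3, P5}.
P5 → P4 applies, adding P4
P4, P5 → P6 applies, adding P6
P2, P3 → P1 applies, adding P1
Closure: {P1, P2, P3, P4, P5, P6}.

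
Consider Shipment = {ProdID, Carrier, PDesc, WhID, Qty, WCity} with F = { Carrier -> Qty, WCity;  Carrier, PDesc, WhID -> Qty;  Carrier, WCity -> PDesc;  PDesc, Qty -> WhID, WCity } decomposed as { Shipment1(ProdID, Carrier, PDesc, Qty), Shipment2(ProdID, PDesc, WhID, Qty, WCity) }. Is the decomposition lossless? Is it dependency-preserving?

Lossless test: (ProdID, PDesc, Qty)⁺ = {ProdID, PDesc, WhID, Qty, WCity}, which contains all of one fragment — lossless.
Dependency preservation: Carrier → Qty, WCity; Carrier, PDesc, WhID → Qty; Carrier, WCity → PDesc are not contained in any single fragment, but the restricted closure of each left-hand side across the fragments still reaches the right-hand side; the remaining FDs each lie inside some fragment. All dependencies are preserved.

lossless and dependency-preserving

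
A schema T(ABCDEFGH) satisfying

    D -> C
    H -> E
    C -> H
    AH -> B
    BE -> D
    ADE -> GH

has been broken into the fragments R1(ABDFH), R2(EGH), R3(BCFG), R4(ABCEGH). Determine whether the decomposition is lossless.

Yes

Chase test. Columns are ABCDEFGH; row i has aⱼ where attribute j ∈ Ri, else bᵢⱼ.
Initial tableau (one row per fragment):
  row 1: a1 a2 b13 a4 b15 a6 b17 a8
  row 2: b21 b22 b23 b24 a5 b26 a7 a8
  row 3: b31 a2 a3 b34 b35 a6 a7 b38
  row 4: a1 a2 a3 b44 a5 b46 a7 a8
Rows 1 and 2 agree on H; apply H→E and equate their E entries.
Rows 3 and 4 agree on C; apply C→H and equate their H entries.
Rows 1 and 4 agree on BE; apply BE→D and equate their D entries.
Rows 1 and 4 agree on ADE; apply ADE→GH and equate their GH entries.
Rows 1 and 4 agree on D; apply D→C and equate their C entries.
Rows 1 and 3 agree on H; apply H→E and equate their E entries.
Rows 1 and 3 agree on BE; apply BE→D and equate their D entries.
Row 1 is now all distinguished symbols — the join is lossless.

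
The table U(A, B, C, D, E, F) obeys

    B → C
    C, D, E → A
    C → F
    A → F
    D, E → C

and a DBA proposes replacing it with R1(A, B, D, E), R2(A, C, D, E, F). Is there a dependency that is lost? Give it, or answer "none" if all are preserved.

Check B → C: no single fragment contains all of {B, C}, and the restricted closure of {B} across the fragments never reaches {C}.
C, D, E → A is preserved.
C → F is preserved.
A → F is preserved.
D, E → C is preserved.

B → C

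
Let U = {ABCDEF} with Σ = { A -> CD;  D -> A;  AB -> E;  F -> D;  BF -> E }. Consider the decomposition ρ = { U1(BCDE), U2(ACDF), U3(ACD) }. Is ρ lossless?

No

Chase test. Columns are ABCDEF; row i has aⱼ where attribute j ∈ Ui, else bᵢⱼ.
Initial tableau (one row per fragment):
  row 1: b11 a2 a3 a4 a5 b16
  row 2: a1 b22 a3 a4 b25 a6
  row 3: a1 b32 a3 a4 b35 b36
Rows 1 and 2 agree on D; apply D→A and equate their A entries.
No row becomes fully distinguished — the join is lossy.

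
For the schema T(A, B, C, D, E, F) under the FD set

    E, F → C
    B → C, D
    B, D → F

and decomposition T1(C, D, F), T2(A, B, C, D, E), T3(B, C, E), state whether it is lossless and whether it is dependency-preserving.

lossy and not dependency-preserving

Lossless test (chase): Rows 2 and 3 agree on B; apply B→C, D and equate their C, D entries. Rows 2 and 3 agree on B, D; apply B, D→F and equate their F entries. No row becomes fully distinguished — the join is lossy.
Dependency preservation: the restricted closure of {E, F} across the fragments never reaches {C}, so E, F → C cannot be enforced without a join — not preserved.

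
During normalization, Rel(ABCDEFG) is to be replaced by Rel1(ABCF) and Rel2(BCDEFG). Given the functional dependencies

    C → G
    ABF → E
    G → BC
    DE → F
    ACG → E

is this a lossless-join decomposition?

Common attributes: Rel1 ∩ Rel2 = {BCF}.
Closure of {BCF}: C → G applies, adding G. So (BCF)⁺ = {BCFG}.
The closure contains neither all of Rel1 = {ABCF} nor all of Rel2 = {BCDEFG}, so the common attributes are not a superkey of either fragment. The join is lossy.

No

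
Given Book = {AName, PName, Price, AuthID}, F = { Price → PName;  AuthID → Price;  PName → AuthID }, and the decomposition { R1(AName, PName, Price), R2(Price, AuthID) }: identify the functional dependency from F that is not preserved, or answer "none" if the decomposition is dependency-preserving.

Price → PName lies within R1.
AuthID → Price lies within R2.
PName → AuthID: restricted closure across fragments reaches AuthID.
Every dependency is enforceable on the fragments, so the decomposition is dependency-preserving.

none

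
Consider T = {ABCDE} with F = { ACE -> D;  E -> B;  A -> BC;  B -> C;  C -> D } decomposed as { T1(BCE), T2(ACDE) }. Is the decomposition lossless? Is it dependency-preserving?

lossless but not dependency-preserving

Lossless test: (CE)⁺ = {BCDE}, which contains all of one fragment — lossless.
Dependency preservation: the restricted closure of {A} across the fragments never reaches {BC}, so A → BC cannot be enforced without a join — not preserved.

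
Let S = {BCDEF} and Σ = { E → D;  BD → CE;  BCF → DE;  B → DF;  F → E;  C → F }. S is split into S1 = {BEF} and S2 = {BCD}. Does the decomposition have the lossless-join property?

Yes

Common attributes: S1 ∩ S2 = {B}.
Closure of {B}: B → DF applies, adding DF; F → E applies, adding E; BD → CE applies, adding C. So (B)⁺ = {BCDEF}.
This closure contains every attribute of S1, so S1 ∩ S2 → S1. The join is lossless.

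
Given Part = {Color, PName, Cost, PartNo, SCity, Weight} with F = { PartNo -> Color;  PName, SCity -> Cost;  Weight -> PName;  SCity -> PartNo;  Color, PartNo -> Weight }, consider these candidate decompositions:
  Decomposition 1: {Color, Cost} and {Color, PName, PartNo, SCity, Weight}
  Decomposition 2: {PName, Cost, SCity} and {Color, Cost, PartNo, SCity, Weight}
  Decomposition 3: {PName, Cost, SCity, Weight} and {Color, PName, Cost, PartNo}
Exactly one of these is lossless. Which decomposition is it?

Decomposition 2

Decomposition 1: common = {Color}, closure = {Color} → lossy.
Decomposition 2: common = {Cost, SCity}, closure = {Color, PName, Cost, PartNo, SCity, Weight} → lossless.
Decomposition 3: common = {PName, Cost}, closure = {PName, Cost} → lossy.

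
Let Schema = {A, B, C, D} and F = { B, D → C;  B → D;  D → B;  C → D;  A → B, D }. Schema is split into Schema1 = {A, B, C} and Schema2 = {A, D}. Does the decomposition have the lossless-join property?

Common attributes: Schema1 ∩ Schema2 = {A}.
Closure of {A}: A → B, D applies, adding B, D; B, D → C applies, adding C. So (A)⁺ = {A, B, C, D}.
This closure contains every attribute of Schema1, so Schema1 ∩ Schema2 → Schema1. The join is lossless.

Yes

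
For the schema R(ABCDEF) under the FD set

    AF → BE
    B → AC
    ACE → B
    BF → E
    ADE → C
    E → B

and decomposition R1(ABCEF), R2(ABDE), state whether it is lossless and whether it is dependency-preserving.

lossy but dependency-preserving

Lossless test: (ABE)⁺ = {ABCE}, which is a superkey of neither fragment — lossy.
Dependency preservation: ADE → C is not contained in any single fragment, but the restricted closure of its left-hand side across the fragments still reaches the right-hand side; the remaining FDs each lie inside some fragment. All dependencies are preserved.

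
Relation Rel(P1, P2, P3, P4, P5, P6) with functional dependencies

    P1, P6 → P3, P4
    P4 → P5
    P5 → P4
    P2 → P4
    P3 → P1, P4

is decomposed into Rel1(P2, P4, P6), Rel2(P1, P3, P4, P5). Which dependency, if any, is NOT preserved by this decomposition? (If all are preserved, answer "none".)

Check P1, P6 → P3, P4: no single fragment contains all of {P1, P3, P4, P6}, and the restricted closure of {P1, P6} across the fragments never reaches {P3, P4}.
P4 → P5 is preserved.
P5 → P4 is preserved.
P2 → P4 is preserved.
P3 → P1, P4 is preserved.

P1, P6 → P3, P4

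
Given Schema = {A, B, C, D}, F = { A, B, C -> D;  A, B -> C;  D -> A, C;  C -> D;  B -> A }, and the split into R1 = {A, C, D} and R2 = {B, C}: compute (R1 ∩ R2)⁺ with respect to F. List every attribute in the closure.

R1 ∩ R2 = {C}.
C → D applies, adding D
D → A, C applies, adding A
Closure: {A, C, D}.

A, C, D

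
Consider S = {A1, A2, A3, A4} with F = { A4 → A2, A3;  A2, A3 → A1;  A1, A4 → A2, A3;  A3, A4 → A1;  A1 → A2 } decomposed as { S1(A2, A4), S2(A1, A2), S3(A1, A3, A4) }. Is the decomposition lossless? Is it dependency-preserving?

lossless but not dependency-preserving

Lossless test (chase): Rows 1 and 3 agree on A4; apply A4→A2, A3 and equate their A2, A3 entries. Rows 1 and 3 agree on A2, A3; apply A2, A3→A1 and equate their A1 entries. Row 1 is now all distinguished symbols — the join is lossless.
Dependency preservation: the restricted closure of {A2, A3} across the fragments never reaches {A1}, so A2, A3 → A1 cannot be enforced without a join — not preserved.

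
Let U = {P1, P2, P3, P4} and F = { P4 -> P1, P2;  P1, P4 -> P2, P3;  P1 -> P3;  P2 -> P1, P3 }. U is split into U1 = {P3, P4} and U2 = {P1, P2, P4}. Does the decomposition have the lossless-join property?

Common attributes: U1 ∩ U2 = {P4}.
Closure of {P4}: P4 → P1, P2 applies, adding P1, P2; P1, P4 → P2, P3 applies, adding P3. So (P4)⁺ = {P1, P2, P3, P4}.
This closure contains every attribute of U1, so U1 ∩ U2 → U1. The join is lossless.

Yes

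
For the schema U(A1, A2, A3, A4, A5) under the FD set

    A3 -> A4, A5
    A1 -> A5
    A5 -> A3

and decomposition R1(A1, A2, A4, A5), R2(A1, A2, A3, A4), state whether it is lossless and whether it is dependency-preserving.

Lossless test: (A1, A2, A4)⁺ = {A1, A2, A3, A4, A5}, which contains all of one fragment — lossless.
Dependency preservation: the restricted closure of {A3} across the fragments never reaches {A4, A5}, so A3 → A4, A5 cannot be enforced without a join — not preserved.

lossless but not dependency-preserving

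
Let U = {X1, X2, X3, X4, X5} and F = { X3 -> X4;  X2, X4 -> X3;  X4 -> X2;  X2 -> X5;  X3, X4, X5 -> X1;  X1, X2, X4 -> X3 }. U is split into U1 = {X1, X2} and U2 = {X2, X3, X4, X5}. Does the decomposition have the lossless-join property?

No

Common attributes: U1 ∩ U2 = {X2}.
Closure of {X2}: X2 → X5 applies, adding X5. So (X2)⁺ = {X2, X5}.
The closure contains neither all of U1 = {X1, X2} nor all of U2 = {X2, X3, X4, X5}, so the common attributes are not a superkey of either fragment. The join is lossy.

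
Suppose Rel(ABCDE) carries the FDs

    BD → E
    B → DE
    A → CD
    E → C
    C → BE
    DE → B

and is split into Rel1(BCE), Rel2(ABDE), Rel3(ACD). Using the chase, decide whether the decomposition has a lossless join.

Yes

Chase test. Columns are ABCDE; row i has aⱼ where attribute j ∈ Reli, else bᵢⱼ.
Initial tableau (one row per fragment):
  row 1: b11 a2 a3 b14 a5
  row 2: a1 a2 b23 a4 a5
  row 3: a1 b32 a3 a4 b35
Rows 1 and 2 agree on B; apply B→DE and equate their DE entries.
Rows 2 and 3 agree on A; apply A→CD and equate their CD entries.
Rows 1 and 3 agree on C; apply C→BE and equate their BE entries.
Row 2 is now all distinguished symbols — the join is lossless.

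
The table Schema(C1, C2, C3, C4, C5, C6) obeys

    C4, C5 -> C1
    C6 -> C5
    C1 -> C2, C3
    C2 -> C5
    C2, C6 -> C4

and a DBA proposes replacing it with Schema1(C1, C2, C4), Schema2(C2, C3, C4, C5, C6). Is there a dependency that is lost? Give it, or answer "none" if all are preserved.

Check C1 → C2, C3: no single fragment contains all of {C1, C2, C3}, and the restricted closure of {C1} across the fragments never reaches {C2, C3}.
C4, C5 → C1 is preserved.
C6 → C5 is preserved.
C2 → C5 is preserved.
C2, C6 → C4 is preserved.

C1 -> C2, C3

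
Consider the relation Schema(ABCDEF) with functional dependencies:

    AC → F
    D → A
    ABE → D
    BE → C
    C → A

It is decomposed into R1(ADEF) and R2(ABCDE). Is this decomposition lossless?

Common attributes: R1 ∩ R2 = {ADE}.
No dependency enlarges {ADE}, so (ADE)⁺ = {ADE}.
The closure contains neither all of R1 = {ADEF} nor all of R2 = {ABCDE}, so the common attributes are not a superkey of either fragment. The join is lossy.

No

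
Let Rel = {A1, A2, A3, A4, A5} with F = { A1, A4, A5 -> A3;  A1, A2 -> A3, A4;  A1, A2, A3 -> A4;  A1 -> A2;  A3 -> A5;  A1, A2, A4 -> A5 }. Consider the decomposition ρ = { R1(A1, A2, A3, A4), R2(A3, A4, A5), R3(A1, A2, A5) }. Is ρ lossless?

Yes

Chase test. Columns are A1, A2, A3, A4, A5; row i has aⱼ where attribute j ∈ Ri, else bᵢⱼ.
Initial tableau (one row per fragment):
  row 1: a1 a2 a3 a4 b15
  row 2: b21 b22 a3 a4 a5
  row 3: a1 a2 b33 b34 a5
Rows 1 and 3 agree on A1, A2; apply A1, A2→A3, A4 and equate their A3, A4 entries.
Rows 1 and 2 agree on A3; apply A3→A5 and equate their A5 entries.
Row 1 is now all distinguished symbols — the join is lossless.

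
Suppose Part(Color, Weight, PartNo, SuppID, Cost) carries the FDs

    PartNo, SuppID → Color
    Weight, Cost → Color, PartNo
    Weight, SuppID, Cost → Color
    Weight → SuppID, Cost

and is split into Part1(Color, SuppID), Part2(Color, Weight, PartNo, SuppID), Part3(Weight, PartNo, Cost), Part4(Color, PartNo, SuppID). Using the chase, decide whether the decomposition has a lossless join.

Chase test. Columns are Color, Weight, PartNo, SuppID, Cost; row i has aⱼ where attribute j ∈ Parti, else bᵢⱼ.
Initial tableau (one row per fragment):
  row 1: a1 b12 b13 a4 b15
  row 2: a1 a2 a3 a4 b25
  row 3: b31 a2 a3 b34 a5
  row 4: a1 b42 a3 a4 b45
Rows 2 and 3 agree on Weight; apply Weight→SuppID, Cost and equate their SuppID, Cost entries.
Rows 2 and 3 agree on PartNo, SuppID; apply PartNo, SuppID→Color and equate their Color entries.
Row 2 is now all distinguished symbols — the join is lossless.

Yes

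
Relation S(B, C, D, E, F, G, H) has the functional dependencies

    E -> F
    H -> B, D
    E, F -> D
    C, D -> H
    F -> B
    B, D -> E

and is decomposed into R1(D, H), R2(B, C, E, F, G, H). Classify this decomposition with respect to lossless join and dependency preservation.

Lossless test: (H)⁺ = {B, D, E, F, H}, which contains all of one fragment — lossless.
Dependency preservation: the restricted closure of {E, F} across the fragments never reaches {D}, so E, F → D cannot be enforced without a join — not preserved.

lossless but not dependency-preserving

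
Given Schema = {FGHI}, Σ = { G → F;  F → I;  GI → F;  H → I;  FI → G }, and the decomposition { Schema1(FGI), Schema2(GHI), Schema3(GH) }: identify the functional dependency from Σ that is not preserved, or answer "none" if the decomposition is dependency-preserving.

none

G → F lies within Schema1.
F → I lies within Schema1.
GI → F lies within Schema1.
H → I lies within Schema2.
FI → G lies within Schema1.
Every dependency is enforceable on the fragments, so the decomposition is dependency-preserving.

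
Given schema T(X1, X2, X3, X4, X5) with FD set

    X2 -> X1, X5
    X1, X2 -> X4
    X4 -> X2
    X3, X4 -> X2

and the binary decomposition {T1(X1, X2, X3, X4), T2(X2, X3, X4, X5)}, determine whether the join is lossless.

Common attributes: T1 ∩ T2 = {X2, X3, X4}.
Closure of {X2, X3, X4}: X2 → X1, X5 applies, adding X1, X5. So (X2, X3, X4)⁺ = {X1, X2, X3, X4, X5}.
This closure contains every attribute of T1, so T1 ∩ T2 → T1. The join is lossless.

Yes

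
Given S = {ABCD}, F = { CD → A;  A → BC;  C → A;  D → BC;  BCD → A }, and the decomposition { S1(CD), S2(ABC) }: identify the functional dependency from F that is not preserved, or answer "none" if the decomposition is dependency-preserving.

none

CD → A: restricted closure across fragments reaches A.
A → BC lies within S2.
C → A lies within S2.
D → BC: restricted closure across fragments reaches BC.
BCD → A: restricted closure across fragments reaches A.
Every dependency is enforceable on the fragments, so the decomposition is dependency-preserving.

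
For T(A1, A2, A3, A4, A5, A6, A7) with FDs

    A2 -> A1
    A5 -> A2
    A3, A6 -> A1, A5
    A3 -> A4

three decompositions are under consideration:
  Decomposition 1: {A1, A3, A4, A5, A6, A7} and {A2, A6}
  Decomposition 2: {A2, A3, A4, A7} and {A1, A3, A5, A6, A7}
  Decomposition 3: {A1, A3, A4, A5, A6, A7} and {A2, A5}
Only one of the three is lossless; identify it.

Decomposition 3

Decomposition 1: common = {A6}, closure = {A6} → lossy.
Decomposition 2: common = {A3, A7}, closure = {A3, A4, A7} → lossy.
Decomposition 3: common = {A5}, closure = {A1, A2, A5} → lossless.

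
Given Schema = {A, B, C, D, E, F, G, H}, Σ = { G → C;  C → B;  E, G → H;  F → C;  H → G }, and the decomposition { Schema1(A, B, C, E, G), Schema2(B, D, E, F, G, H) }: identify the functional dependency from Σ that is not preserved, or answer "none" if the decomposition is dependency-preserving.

Check F → C: no single fragment contains all of {C, F}, and the restricted closure of {F} across the fragments never reaches {C}.
G → C is preserved.
C → B is preserved.
E, G → H is preserved.
H → G is preserved.

F → C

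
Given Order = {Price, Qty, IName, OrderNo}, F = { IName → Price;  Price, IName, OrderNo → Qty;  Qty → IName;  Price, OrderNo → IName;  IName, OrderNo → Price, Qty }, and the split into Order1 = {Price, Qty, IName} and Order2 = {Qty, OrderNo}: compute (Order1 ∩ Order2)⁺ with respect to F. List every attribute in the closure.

Price, Qty, IName

Order1 ∩ Order2 = {Qty}.
Qty → IName applies, adding IName
IName → Price applies, adding Price
Closure: {Price, Qty, IName}.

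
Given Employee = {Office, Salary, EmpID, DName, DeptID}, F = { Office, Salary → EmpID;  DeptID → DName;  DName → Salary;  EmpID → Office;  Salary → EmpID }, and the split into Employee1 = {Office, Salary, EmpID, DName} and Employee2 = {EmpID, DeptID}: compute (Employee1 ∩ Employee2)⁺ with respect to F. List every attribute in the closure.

Office, EmpID

Employee1 ∩ Employee2 = {EmpID}.
EmpID → Office applies, adding Office
Closure: {Office, EmpID}.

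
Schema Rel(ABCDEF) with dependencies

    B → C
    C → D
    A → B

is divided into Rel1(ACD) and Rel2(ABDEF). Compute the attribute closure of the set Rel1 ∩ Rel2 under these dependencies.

ABCD

Rel1 ∩ Rel2 = {AD}.
A → B applies, adding B
B → C applies, adding C
Closure: {ABCD}.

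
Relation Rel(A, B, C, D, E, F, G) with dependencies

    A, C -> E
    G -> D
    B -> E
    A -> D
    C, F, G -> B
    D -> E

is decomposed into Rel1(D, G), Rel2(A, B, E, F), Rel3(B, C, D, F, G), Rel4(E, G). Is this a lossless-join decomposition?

No

Chase test. Columns are A, B, C, D, E, F, G; row i has aⱼ where attribute j ∈ Reli, else bᵢⱼ.
Initial tableau (one row per fragment):
  row 1: b11 b12 b13 a4 b15 b16 a7
  row 2: a1 a2 b23 b24 a5 a6 b27
  row 3: b31 a2 a3 a4 b35 a6 a7
  row 4: b41 b42 b43 b44 a5 b46 a7
Rows 1 and 4 agree on G; apply G→D and equate their D entries.
Rows 2 and 3 agree on B; apply B→E and equate their E entries.
Rows 1 and 3 agree on D; apply D→E and equate their E entries.
No row becomes fully distinguished — the join is lossy.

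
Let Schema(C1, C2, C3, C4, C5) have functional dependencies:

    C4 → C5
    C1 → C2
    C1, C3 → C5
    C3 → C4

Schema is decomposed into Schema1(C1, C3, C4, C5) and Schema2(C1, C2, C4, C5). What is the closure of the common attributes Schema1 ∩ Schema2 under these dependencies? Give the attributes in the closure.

C1, C2, C4, C5

Schema1 ∩ Schema2 = {C1, C4, C5}.
C1 → C2 applies, adding C2
Closure: {C1, C2, C4, C5}.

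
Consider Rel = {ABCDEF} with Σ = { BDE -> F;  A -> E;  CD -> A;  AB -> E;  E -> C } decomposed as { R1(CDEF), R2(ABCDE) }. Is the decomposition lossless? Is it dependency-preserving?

lossy and not dependency-preserving

Lossless test: (CDE)⁺ = {ACDE}, which is a superkey of neither fragment — lossy.
Dependency preservation: the restricted closure of {BDE} across the fragments never reaches {F}, so BDE → F cannot be enforced without a join — not preserved.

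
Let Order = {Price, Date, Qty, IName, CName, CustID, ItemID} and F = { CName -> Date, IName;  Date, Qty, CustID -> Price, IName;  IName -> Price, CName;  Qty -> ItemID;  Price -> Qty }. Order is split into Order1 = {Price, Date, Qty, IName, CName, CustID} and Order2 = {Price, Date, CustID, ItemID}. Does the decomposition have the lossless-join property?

Common attributes: Order1 ∩ Order2 = {Price, Date, CustID}.
Closure of {Price, Date, CustID}: Price → Qty applies, adding Qty; Date, Qty, CustID → Price, IName applies, adding IName; IName → Price, CName applies, adding CName; Qty → ItemID applies, adding ItemID. So (Price, Date, CustID)⁺ = {Price, Date, Qty, IName, CName, CustID, ItemID}.
This closure contains every attribute of Order1, so Order1 ∩ Order2 → Order1. The join is lossless.

Yes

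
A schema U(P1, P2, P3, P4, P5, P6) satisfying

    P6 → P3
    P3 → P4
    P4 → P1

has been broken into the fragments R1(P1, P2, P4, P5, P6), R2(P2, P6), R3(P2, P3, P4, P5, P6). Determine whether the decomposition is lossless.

Yes

Chase test. Columns are P1, P2, P3, P4, P5, P6; row i has aⱼ where attribute j ∈ Ri, else bᵢⱼ.
Initial tableau (one row per fragment):
  row 1: a1 a2 b13 a4 a5 a6
  row 2: b21 a2 b23 b24 b25 a6
  row 3: b31 a2 a3 a4 a5 a6
Rows 1 and 2 agree on P6; apply P6→P3 and equate their P3 entries.
Rows 1 and 3 agree on P6; apply P6→P3 and equate their P3 entries.
Rows 1 and 2 agree on P3; apply P3→P4 and equate their P4 entries.
Rows 1 and 2 agree on P4; apply P4→P1 and equate their P1 entries.
Rows 1 and 3 agree on P4; apply P4→P1 and equate their P1 entries.
Row 1 is now all distinguished symbols — the join is lossless.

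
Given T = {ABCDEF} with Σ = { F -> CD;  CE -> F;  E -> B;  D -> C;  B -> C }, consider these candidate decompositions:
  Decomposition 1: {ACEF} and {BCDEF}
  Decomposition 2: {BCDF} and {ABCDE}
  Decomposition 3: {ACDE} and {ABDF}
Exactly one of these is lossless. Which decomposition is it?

Decomposition 1: common = {CEF}, closure = {BCDEF} → lossless.
Decomposition 2: common = {BCD}, closure = {BCD} → lossy.
Decomposition 3: common = {AD}, closure = {ACD} → lossy.

Decomposition 1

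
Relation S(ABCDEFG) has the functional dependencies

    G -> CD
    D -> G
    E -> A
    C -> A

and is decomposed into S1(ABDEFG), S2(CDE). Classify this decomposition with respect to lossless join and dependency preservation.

lossless but not dependency-preserving

Lossless test: (DE)⁺ = {ACDEG}, which contains all of one fragment — lossless.
Dependency preservation: the restricted closure of {C} across the fragments never reaches {A}, so C → A cannot be enforced without a join — not preserved.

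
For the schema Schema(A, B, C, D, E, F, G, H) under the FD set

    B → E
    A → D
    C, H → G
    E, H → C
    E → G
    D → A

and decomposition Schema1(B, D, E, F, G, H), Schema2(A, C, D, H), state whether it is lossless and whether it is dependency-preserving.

lossy and not dependency-preserving

Lossless test: (D, H)⁺ = {A, D, H}, which is a superkey of neither fragment — lossy.
Dependency preservation: the restricted closure of {C, H} across the fragments never reaches {G}, so C, H → G cannot be enforced without a join — not preserved.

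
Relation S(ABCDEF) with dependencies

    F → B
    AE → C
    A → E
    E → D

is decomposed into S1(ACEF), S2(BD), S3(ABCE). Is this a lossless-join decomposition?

Chase test. Columns are ABCDEF; row i has aⱼ where attribute j ∈ Si, else bᵢⱼ.
Initial tableau (one row per fragment):
  row 1: a1 b12 a3 b14 a5 a6
  row 2: b21 a2 b23 a4 b25 b26
  row 3: a1 a2 a3 b34 a5 b36
Rows 1 and 3 agree on E; apply E→D and equate their D entries.
No row becomes fully distinguished — the join is lossy.

No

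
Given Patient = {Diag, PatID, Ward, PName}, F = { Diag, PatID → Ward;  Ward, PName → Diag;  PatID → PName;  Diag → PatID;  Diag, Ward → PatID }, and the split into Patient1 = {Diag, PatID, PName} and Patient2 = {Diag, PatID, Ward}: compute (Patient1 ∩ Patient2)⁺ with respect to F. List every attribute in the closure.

Diag, PatID, Ward, PName

Patient1 ∩ Patient2 = {Diag, PatID}.
Diag, PatID → Ward applies, adding Ward
PatID → PName applies, adding PName
Closure: {Diag, PatID, Ward, PName}.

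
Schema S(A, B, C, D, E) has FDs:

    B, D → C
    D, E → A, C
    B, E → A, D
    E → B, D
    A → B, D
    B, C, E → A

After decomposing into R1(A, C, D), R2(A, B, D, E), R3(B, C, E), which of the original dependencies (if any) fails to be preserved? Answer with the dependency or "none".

B, D → C

Check B, D → C: no single fragment contains all of {B, C, D}, and the restricted closure of {B, D} across the fragments never reaches {C}.
D, E → A, C is preserved.
B, E → A, D is preserved.
E → B, D is preserved.
A → B, D is preserved.
B, C, E → A is preserved.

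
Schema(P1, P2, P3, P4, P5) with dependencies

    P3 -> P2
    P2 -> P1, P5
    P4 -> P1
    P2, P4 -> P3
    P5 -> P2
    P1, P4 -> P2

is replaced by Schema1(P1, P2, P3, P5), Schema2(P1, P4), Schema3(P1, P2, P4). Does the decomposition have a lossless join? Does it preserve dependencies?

Lossless test (chase): Rows 1 and 3 agree on P2; apply P2→P1, P5 and equate their P1, P5 entries. Rows 2 and 3 agree on P1, P4; apply P1, P4→P2 and equate their P2 entries. Rows 1 and 2 agree on P2; apply P2→P1, P5 and equate their P1, P5 entries. Rows 2 and 3 agree on P2, P4; apply P2, P4→P3 and equate their P3 entries. No row becomes fully distinguished — the join is lossy.
Dependency preservation: the restricted closure of {P2, P4} across the fragments never reaches {P3}, so P2, P4 → P3 cannot be enforced without a join — not preserved.

lossy and not dependency-preserving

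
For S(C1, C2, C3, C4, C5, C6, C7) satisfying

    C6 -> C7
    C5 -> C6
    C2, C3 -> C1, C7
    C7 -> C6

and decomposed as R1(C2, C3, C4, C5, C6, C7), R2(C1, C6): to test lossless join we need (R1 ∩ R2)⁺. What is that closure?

R1 ∩ R2 = {C6}.
C6 → C7 applies, adding C7
Closure: {C6, C7}.

C6, C7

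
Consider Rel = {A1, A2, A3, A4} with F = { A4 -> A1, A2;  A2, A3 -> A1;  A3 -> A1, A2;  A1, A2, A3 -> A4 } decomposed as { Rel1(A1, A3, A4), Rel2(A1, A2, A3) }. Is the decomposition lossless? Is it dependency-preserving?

lossless but not dependency-preserving

Lossless test: (A1, A3)⁺ = {A1, A2, A3, A4}, which contains all of one fragment — lossless.
Dependency preservation: the restricted closure of {A4} across the fragments never reaches {A1, A2}, so A4 → A1, A2 cannot be enforced without a join — not preserved.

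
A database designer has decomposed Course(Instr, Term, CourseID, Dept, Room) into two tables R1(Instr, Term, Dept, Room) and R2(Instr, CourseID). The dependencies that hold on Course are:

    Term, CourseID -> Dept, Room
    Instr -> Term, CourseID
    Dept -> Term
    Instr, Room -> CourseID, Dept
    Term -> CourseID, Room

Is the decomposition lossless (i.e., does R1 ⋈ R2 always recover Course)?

Yes

Common attributes: R1 ∩ R2 = {Instr}.
Closure of {Instr}: Instr → Term, CourseID applies, adding Term, CourseID; Term → CourseID, Room applies, adding Room; Term, CourseID → Dept, Room applies, adding Dept. So (Instr)⁺ = {Instr, Term, CourseID, Dept, Room}.
This closure contains every attribute of R1, so R1 ∩ R2 → R1. The join is lossless.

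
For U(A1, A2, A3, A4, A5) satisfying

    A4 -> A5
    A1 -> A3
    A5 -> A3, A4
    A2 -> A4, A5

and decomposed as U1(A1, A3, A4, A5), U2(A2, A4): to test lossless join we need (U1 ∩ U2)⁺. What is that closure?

A3, A4, A5

U1 ∩ U2 = {A4}.
A4 → A5 applies, adding A5
A5 → A3, A4 applies, adding A3
Closure: {A3, A4, A5}.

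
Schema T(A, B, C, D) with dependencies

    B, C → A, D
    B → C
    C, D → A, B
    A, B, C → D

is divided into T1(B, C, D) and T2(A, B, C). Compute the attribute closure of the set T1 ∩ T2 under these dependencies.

T1 ∩ T2 = {B, C}.
B, C → A, D applies, adding A, D
Closure: {A, B, C, D}.

A, B, C, D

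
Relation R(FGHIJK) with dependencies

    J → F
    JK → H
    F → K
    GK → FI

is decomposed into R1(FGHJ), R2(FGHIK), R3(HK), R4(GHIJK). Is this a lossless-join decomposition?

Chase test. Columns are FGHIJK; row i has aⱼ where attribute j ∈ Ri, else bᵢⱼ.
Initial tableau (one row per fragment):
  row 1: a1 a2 a3 b14 a5 b16
  row 2: a1 a2 a3 a4 b25 a6
  row 3: b31 b32 a3 b34 b35 a6
  row 4: b41 a2 a3 a4 a5 a6
Rows 1 and 4 agree on J; apply J→F and equate their F entries.
Rows 1 and 2 agree on F; apply F→K and equate their K entries.
Rows 1 and 2 agree on GK; apply GK→FI and equate their FI entries.
Row 1 is now all distinguished symbols — the join is lossless.

Yes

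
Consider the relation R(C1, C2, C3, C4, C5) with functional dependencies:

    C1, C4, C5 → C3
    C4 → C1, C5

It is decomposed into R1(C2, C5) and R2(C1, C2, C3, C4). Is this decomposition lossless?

No

Common attributes: R1 ∩ R2 = {C2}.
No dependency enlarges {C2}, so (C2)⁺ = {C2}.
The closure contains neither all of R1 = {C2, C5} nor all of R2 = {C1, C2, C3, C4}, so the common attributes are not a superkey of either fragment. The join is lossy.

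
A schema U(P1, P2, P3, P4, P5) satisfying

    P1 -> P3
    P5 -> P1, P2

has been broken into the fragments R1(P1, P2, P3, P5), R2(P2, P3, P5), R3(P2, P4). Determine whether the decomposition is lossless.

Chase test. Columns are P1, P2, P3, P4, P5; row i has aⱼ where attribute j ∈ Ri, else bᵢⱼ.
Initial tableau (one row per fragment):
  row 1: a1 a2 a3 b14 a5
  row 2: b21 a2 a3 b24 a5
  row 3: b31 a2 b33 a4 b35
Rows 1 and 2 agree on P5; apply P5→P1, P2 and equate their P1, P2 entries.
No row becomes fully distinguished — the join is lossy.

No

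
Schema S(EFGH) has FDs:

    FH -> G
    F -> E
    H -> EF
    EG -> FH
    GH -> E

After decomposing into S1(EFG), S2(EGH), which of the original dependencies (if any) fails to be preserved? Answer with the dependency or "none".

none

FH → G: restricted closure across fragments reaches G.
F → E lies within S1.
H → EF: restricted closure across fragments reaches EF.
EG → FH: restricted closure across fragments reaches FH.
GH → E lies within S2.
Every dependency is enforceable on the fragments, so the decomposition is dependency-preserving.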